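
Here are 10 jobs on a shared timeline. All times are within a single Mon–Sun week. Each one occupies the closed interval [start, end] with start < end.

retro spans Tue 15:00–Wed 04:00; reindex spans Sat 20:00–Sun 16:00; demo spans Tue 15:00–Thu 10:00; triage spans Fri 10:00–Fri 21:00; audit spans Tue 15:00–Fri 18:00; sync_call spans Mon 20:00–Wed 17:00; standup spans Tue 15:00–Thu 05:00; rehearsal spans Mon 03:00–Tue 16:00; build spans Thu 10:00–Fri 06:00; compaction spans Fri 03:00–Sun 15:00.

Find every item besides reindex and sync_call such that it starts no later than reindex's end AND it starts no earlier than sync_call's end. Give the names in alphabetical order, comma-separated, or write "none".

Conditions: its start is no later than reindex's end (X.start <= Sun 16:00) AND its start is no earlier than sync_call's end (X.start >= Wed 17:00).
audit: start Tue 15:00 <= Sun 16:00? ✓; start Tue 15:00 >= Wed 17:00? ✗ → no.
build: start Thu 10:00 <= Sun 16:00? ✓; start Thu 10:00 >= Wed 17:00? ✓ → yes.
compaction: start Fri 03:00 <= Sun 16:00? ✓; start Fri 03:00 >= Wed 17:00? ✓ → yes.
demo: start Tue 15:00 <= Sun 16:00? ✓; start Tue 15:00 >= Wed 17:00? ✗ → no.
rehearsal: start Mon 03:00 <= Sun 16:00? ✓; start Mon 03:00 >= Wed 17:00? ✗ → no.
retro: start Tue 15:00 <= Sun 16:00? ✓; start Tue 15:00 >= Wed 17:00? ✗ → no.
standup: start Tue 15:00 <= Sun 16:00? ✓; start Tue 15:00 >= Wed 17:00? ✗ → no.
triage: start Fri 10:00 <= Sun 16:00? ✓; start Fri 10:00 >= Wed 17:00? ✓ → yes.
Result: build, compaction, triage.

build, compaction, triage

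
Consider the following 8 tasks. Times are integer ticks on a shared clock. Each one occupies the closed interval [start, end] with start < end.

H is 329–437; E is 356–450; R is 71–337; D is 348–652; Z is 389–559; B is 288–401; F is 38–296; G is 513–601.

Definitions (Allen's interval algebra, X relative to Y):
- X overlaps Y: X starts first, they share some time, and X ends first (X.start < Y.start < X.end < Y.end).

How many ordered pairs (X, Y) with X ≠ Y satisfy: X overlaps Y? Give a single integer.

Checking all 56 ordered pairs for relation 'overlaps'; matching pairs in alphabetical order:
(B, D): B overlaps D ✓
(B, E): B overlaps E ✓
(B, H): B overlaps H ✓
(B, Z): B overlaps Z ✓
(E, Z): E overlaps Z ✓
(F, B): F overlaps B ✓
(F, R): F overlaps R ✓
(H, D): H overlaps D ✓
(H, E): H overlaps E ✓
(H, Z): H overlaps Z ✓
(R, B): R overlaps B ✓
(R, H): R overlaps H ✓
(Z, G): Z overlaps G ✓
Count: 13.

13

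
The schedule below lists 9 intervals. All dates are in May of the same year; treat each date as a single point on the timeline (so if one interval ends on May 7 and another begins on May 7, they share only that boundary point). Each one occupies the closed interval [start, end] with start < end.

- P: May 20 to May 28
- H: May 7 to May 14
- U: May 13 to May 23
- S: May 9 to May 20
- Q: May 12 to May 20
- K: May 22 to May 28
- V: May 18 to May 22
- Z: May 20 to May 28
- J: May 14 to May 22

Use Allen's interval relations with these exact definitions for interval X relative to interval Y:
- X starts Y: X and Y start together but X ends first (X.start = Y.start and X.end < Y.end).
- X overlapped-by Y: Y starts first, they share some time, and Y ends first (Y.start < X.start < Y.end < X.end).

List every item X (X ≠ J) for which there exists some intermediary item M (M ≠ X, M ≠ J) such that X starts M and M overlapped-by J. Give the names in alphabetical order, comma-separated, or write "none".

none

Target J = [May 14, May 22].
Intermediaries M with M overlapped-by J: P, Z.
Via P — items with X starts P: none.
Via Z — items with X starts Z: none.
Union: none.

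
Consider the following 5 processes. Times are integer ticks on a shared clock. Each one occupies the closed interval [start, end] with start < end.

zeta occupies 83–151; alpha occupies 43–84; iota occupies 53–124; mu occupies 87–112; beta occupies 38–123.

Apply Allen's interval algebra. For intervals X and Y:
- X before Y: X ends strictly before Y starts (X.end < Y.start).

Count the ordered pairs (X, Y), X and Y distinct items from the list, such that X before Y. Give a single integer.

1

Checking all 20 ordered pairs for relation 'before'; matching pairs in alphabetical order:
(alpha, mu): alpha before mu ✓
Count: 1.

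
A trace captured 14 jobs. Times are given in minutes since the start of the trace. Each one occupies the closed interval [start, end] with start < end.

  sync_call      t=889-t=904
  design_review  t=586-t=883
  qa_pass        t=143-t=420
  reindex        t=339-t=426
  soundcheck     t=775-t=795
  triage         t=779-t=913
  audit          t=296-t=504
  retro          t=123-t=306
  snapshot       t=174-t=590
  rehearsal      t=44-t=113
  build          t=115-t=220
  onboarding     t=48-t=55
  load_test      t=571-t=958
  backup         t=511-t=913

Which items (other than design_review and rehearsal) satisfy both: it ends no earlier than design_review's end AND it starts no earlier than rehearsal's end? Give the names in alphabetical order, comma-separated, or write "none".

backup, load_test, sync_call, triage

Conditions: its end is no earlier than design_review's end (X.end >= t=883) AND its start is no earlier than rehearsal's end (X.start >= t=113).
audit: end t=504 >= t=883? ✗; start t=296 >= t=113? ✓ → no.
backup: end t=913 >= t=883? ✓; start t=511 >= t=113? ✓ → yes.
build: end t=220 >= t=883? ✗; start t=115 >= t=113? ✓ → no.
load_test: end t=958 >= t=883? ✓; start t=571 >= t=113? ✓ → yes.
onboarding: end t=55 >= t=883? ✗; start t=48 >= t=113? ✗ → no.
qa_pass: end t=420 >= t=883? ✗; start t=143 >= t=113? ✓ → no.
reindex: end t=426 >= t=883? ✗; start t=339 >= t=113? ✓ → no.
retro: end t=306 >= t=883? ✗; start t=123 >= t=113? ✓ → no.
snapshot: end t=590 >= t=883? ✗; start t=174 >= t=113? ✓ → no.
soundcheck: end t=795 >= t=883? ✗; start t=775 >= t=113? ✓ → no.
sync_call: end t=904 >= t=883? ✓; start t=889 >= t=113? ✓ → yes.
triage: end t=913 >= t=883? ✓; start t=779 >= t=113? ✓ → yes.
Result: backup, load_test, sync_call, triage.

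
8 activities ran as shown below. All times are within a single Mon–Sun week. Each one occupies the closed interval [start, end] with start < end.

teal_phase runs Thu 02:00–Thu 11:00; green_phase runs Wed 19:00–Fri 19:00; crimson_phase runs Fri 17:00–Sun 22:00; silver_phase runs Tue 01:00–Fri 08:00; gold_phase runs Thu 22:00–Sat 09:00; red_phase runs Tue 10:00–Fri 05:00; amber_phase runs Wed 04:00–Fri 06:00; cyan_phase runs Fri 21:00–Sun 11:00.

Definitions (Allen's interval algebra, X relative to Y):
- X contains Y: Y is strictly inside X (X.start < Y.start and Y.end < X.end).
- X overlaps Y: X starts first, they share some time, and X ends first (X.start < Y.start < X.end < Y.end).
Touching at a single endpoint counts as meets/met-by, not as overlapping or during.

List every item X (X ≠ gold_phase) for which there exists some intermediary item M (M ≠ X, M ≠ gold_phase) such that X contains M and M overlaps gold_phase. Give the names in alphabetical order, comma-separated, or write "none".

silver_phase

Target gold_phase = [Thu 22:00, Sat 09:00].
Intermediaries M with M overlaps gold_phase: amber_phase, green_phase, red_phase, silver_phase.
Via amber_phase — items with X contains amber_phase: silver_phase.
Via green_phase — items with X contains green_phase: none.
Via red_phase — items with X contains red_phase: silver_phase.
Via silver_phase — items with X contains silver_phase: none.
Union: silver_phase.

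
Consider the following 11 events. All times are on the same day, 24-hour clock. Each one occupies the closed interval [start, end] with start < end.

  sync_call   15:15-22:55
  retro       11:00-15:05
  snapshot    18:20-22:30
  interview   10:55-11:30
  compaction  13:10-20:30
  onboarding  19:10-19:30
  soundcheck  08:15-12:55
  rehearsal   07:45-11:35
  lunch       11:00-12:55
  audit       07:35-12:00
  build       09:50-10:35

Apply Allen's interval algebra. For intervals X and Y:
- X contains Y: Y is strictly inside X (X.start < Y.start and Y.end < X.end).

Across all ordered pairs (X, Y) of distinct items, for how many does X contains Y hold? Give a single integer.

11

Checking all 110 ordered pairs for relation 'contains'; matching pairs in alphabetical order:
(audit, build): audit contains build ✓
(audit, interview): audit contains interview ✓
(audit, rehearsal): audit contains rehearsal ✓
(compaction, onboarding): compaction contains onboarding ✓
(rehearsal, build): rehearsal contains build ✓
(rehearsal, interview): rehearsal contains interview ✓
(snapshot, onboarding): snapshot contains onboarding ✓
(soundcheck, build): soundcheck contains build ✓
(soundcheck, interview): soundcheck contains interview ✓
(sync_call, onboarding): sync_call contains onboarding ✓
(sync_call, snapshot): sync_call contains snapshot ✓
Count: 11.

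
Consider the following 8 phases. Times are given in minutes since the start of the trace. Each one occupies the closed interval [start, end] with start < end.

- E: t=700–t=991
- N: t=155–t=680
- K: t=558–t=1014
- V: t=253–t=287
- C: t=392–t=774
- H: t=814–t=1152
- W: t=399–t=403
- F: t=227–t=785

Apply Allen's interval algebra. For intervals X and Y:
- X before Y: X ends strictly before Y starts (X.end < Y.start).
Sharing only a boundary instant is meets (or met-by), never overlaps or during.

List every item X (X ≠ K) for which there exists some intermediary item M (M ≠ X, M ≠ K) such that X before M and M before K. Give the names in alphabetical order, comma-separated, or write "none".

Target K = [t=558, t=1014].
Intermediaries M with M before K: V, W.
Via V — items with X before V: none.
Via W — items with X before W: V.
Union: V.

V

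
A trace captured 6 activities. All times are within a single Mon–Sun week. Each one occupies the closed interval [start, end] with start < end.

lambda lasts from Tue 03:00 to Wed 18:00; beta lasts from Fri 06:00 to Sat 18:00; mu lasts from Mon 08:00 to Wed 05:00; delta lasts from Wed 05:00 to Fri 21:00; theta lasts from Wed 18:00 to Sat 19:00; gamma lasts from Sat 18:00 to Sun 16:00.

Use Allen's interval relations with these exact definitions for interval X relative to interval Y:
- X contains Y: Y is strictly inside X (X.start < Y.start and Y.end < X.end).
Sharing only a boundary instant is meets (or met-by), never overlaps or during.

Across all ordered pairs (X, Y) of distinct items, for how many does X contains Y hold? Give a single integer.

Checking all 30 ordered pairs for relation 'contains'; matching pairs in alphabetical order:
(theta, beta): theta contains beta ✓
Count: 1.

1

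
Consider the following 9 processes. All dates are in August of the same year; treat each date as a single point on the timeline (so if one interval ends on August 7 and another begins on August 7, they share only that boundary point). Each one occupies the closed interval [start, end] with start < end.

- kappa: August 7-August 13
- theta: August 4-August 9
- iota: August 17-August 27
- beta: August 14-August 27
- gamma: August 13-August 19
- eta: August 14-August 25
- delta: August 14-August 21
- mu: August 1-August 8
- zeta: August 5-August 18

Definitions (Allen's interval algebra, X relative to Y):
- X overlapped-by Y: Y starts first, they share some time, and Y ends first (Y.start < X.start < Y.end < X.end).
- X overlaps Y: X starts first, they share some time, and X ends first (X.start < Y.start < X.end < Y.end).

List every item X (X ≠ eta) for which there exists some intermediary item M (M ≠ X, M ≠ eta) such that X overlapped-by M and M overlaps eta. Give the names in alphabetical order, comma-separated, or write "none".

beta, delta, gamma, iota

Target eta = [August 14, August 25].
Intermediaries M with M overlaps eta: gamma, zeta.
Via gamma — items with X overlapped-by gamma: beta, delta, iota.
Via zeta — items with X overlapped-by zeta: beta, delta, gamma, iota.
Union: beta, delta, gamma, iota.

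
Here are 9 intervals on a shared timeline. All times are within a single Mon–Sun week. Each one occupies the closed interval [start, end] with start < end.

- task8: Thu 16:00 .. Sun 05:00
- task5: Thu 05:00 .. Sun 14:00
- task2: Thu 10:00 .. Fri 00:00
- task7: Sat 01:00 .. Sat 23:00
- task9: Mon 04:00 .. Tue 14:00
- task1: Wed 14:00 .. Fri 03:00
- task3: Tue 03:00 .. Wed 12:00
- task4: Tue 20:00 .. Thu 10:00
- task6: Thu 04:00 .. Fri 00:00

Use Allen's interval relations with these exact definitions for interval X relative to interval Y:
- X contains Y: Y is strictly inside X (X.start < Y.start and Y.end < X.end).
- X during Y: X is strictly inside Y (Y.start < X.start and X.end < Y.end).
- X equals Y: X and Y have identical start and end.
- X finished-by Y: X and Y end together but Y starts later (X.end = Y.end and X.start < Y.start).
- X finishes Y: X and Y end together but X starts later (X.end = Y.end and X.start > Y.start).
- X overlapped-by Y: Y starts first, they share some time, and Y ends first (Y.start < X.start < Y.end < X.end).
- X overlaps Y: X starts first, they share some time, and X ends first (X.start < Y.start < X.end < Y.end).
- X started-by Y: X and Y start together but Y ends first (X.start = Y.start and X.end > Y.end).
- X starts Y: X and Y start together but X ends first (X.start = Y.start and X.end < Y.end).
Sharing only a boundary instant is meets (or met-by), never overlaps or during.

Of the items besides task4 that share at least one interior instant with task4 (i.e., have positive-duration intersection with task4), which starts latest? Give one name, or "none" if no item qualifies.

task5

Target task4 = [Tue 20:00, Thu 10:00].
task1 [Wed 14:00, Fri 03:00] → overlapped-by → candidate.
task2 [Thu 10:00, Fri 00:00] → met-by → excluded.
task3 [Tue 03:00, Wed 12:00] → overlaps → candidate.
task5 [Thu 05:00, Sun 14:00] → overlapped-by → candidate.
task6 [Thu 04:00, Fri 00:00] → overlapped-by → candidate.
task7 [Sat 01:00, Sat 23:00] → after → excluded.
task8 [Thu 16:00, Sun 05:00] → after → excluded.
task9 [Mon 04:00, Tue 14:00] → before → excluded.
Among candidates, latest start is Thu 05:00 → task5.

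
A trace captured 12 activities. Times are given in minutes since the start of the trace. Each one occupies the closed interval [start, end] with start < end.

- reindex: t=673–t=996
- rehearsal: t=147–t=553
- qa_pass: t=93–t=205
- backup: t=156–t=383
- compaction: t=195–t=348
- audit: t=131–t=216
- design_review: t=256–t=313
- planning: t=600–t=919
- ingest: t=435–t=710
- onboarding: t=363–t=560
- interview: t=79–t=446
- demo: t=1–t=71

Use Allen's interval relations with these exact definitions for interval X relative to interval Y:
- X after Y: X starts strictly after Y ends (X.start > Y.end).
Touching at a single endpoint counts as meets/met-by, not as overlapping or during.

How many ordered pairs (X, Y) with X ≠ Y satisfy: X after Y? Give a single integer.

38

Checking all 132 ordered pairs for relation 'after'; matching pairs in alphabetical order:
(audit, demo): audit after demo ✓
(backup, demo): backup after demo ✓
(compaction, demo): compaction after demo ✓
(design_review, audit): design_review after audit ✓
(design_review, demo): design_review after demo ✓
(design_review, qa_pass): design_review after qa_pass ✓
(ingest, audit): ingest after audit ✓
(ingest, backup): ingest after backup ✓
(ingest, compaction): ingest after compaction ✓
(ingest, demo): ingest after demo ✓
(ingest, design_review): ingest after design_review ✓
(ingest, qa_pass): ingest after qa_pass ✓
(interview, demo): interview after demo ✓
(onboarding, audit): onboarding after audit ✓
(onboarding, compaction): onboarding after compaction ✓
(onboarding, demo): onboarding after demo ✓
(onboarding, design_review): onboarding after design_review ✓
(onboarding, qa_pass): onboarding after qa_pass ✓
(planning, audit): planning after audit ✓
(planning, backup): planning after backup ✓
(planning, compaction): planning after compaction ✓
(planning, demo): planning after demo ✓
(planning, design_review): planning after design_review ✓
(planning, interview): planning after interview ✓
... plus 14 further pairs not listed.
Count: 38.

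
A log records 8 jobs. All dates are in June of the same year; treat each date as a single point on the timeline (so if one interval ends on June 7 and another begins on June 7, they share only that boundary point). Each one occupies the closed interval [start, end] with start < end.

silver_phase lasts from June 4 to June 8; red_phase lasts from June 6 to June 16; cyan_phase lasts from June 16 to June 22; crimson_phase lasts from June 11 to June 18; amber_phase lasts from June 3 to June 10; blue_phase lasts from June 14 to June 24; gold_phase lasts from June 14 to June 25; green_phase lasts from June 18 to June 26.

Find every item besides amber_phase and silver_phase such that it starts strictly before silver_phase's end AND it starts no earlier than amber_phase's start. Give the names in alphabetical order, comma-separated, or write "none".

red_phase

Conditions: its start is strictly before silver_phase's end (X.start < June 8) AND its start is no earlier than amber_phase's start (X.start >= June 3).
blue_phase: start June 14 < June 8? ✗; start June 14 >= June 3? ✓ → no.
crimson_phase: start June 11 < June 8? ✗; start June 11 >= June 3? ✓ → no.
cyan_phase: start June 16 < June 8? ✗; start June 16 >= June 3? ✓ → no.
gold_phase: start June 14 < June 8? ✗; start June 14 >= June 3? ✓ → no.
green_phase: start June 18 < June 8? ✗; start June 18 >= June 3? ✓ → no.
red_phase: start June 6 < June 8? ✓; start June 6 >= June 3? ✓ → yes.
Result: red_phase.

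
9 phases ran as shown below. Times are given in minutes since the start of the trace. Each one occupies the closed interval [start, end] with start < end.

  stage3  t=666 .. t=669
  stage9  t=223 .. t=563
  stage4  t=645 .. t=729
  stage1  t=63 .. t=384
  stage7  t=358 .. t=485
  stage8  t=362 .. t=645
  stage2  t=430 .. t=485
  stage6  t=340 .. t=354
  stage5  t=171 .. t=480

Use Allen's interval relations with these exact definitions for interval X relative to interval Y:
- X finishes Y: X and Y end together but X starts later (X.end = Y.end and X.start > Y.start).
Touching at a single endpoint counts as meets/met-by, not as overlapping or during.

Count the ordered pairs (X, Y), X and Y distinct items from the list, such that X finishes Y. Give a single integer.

1

Checking all 72 ordered pairs for relation 'finishes'; matching pairs in alphabetical order:
(stage2, stage7): stage2 finishes stage7 ✓
Count: 1.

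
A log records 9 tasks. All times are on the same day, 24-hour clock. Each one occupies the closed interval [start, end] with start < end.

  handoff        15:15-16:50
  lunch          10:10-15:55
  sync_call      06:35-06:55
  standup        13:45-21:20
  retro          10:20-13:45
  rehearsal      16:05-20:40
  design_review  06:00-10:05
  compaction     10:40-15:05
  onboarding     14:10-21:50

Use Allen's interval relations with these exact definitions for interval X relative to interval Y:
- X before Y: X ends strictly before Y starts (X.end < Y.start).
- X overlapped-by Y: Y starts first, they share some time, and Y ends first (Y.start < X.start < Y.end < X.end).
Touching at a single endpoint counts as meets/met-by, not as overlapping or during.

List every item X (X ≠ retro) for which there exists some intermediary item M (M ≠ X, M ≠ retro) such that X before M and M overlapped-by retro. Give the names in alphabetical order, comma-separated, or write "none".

design_review, sync_call

Target retro = [10:20, 13:45].
Intermediaries M with M overlapped-by retro: compaction.
Via compaction — items with X before compaction: design_review, sync_call.
Union: design_review, sync_call.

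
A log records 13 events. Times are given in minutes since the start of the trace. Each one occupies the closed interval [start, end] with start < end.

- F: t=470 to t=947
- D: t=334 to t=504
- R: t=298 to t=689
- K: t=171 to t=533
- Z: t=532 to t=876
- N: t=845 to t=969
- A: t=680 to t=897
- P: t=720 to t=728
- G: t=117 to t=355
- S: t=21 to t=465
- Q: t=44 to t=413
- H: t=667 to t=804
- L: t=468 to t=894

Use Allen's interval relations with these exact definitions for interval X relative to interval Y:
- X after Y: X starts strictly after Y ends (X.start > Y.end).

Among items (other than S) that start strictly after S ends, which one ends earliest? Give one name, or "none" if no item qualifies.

Target S = [t=21, t=465].
A [t=680, t=897] → after → candidate.
D [t=334, t=504] → overlapped-by → excluded.
F [t=470, t=947] → after → candidate.
G [t=117, t=355] → during → excluded.
H [t=667, t=804] → after → candidate.
K [t=171, t=533] → overlapped-by → excluded.
L [t=468, t=894] → after → candidate.
N [t=845, t=969] → after → candidate.
P [t=720, t=728] → after → candidate.
Q [t=44, t=413] → during → excluded.
R [t=298, t=689] → overlapped-by → excluded.
Z [t=532, t=876] → after → candidate.
Among candidates, earliest end is t=728 → P.

P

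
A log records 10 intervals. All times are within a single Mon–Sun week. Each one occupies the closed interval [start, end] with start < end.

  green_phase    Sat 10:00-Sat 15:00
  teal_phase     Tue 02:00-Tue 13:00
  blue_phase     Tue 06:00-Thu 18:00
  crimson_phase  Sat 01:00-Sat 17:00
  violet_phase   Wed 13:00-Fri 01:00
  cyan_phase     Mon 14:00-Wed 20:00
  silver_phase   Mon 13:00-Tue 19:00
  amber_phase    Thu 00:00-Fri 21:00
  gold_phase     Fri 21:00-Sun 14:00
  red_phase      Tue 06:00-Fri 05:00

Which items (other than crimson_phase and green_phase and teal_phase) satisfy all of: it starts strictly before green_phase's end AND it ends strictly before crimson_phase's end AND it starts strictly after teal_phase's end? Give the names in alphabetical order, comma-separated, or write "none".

amber_phase, violet_phase

Conditions: its start is strictly before green_phase's end (X.start < Sat 15:00) AND its end is strictly before crimson_phase's end (X.end < Sat 17:00) AND its start is strictly after teal_phase's end (X.start > Tue 13:00).
amber_phase: start Thu 00:00 < Sat 15:00? ✓; end Fri 21:00 < Sat 17:00? ✓; start Thu 00:00 > Tue 13:00? ✓ → yes.
blue_phase: start Tue 06:00 < Sat 15:00? ✓; end Thu 18:00 < Sat 17:00? ✓; start Tue 06:00 > Tue 13:00? ✗ → no.
cyan_phase: start Mon 14:00 < Sat 15:00? ✓; end Wed 20:00 < Sat 17:00? ✓; start Mon 14:00 > Tue 13:00? ✗ → no.
gold_phase: start Fri 21:00 < Sat 15:00? ✓; end Sun 14:00 < Sat 17:00? ✗; start Fri 21:00 > Tue 13:00? ✓ → no.
red_phase: start Tue 06:00 < Sat 15:00? ✓; end Fri 05:00 < Sat 17:00? ✓; start Tue 06:00 > Tue 13:00? ✗ → no.
silver_phase: start Mon 13:00 < Sat 15:00? ✓; end Tue 19:00 < Sat 17:00? ✓; start Mon 13:00 > Tue 13:00? ✗ → no.
violet_phase: start Wed 13:00 < Sat 15:00? ✓; end Fri 01:00 < Sat 17:00? ✓; start Wed 13:00 > Tue 13:00? ✓ → yes.
Result: amber_phase, violet_phase.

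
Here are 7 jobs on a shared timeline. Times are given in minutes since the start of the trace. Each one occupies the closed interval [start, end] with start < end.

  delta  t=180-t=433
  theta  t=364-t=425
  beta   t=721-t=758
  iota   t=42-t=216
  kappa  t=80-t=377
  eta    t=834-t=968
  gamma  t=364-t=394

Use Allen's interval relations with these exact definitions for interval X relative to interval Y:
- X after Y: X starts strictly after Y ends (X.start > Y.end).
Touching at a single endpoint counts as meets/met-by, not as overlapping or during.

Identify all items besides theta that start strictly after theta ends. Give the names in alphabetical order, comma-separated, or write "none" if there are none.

Target theta = [t=364, t=425].
beta [t=721, t=758] → after → yes.
delta [t=180, t=433] → contains → no.
eta [t=834, t=968] → after → yes.
gamma [t=364, t=394] → starts → no.
iota [t=42, t=216] → before → no.
kappa [t=80, t=377] → overlaps → no.
Result: beta, eta.

beta, eta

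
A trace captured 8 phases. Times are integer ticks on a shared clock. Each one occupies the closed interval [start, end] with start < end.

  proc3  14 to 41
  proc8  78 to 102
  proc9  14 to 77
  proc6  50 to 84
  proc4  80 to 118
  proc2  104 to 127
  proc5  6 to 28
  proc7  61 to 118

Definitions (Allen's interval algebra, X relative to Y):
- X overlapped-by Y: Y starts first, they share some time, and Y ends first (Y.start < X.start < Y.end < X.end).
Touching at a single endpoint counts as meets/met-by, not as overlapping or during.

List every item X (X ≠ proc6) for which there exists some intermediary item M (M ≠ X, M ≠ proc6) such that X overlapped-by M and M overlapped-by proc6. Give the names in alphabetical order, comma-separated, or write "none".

Target proc6 = [50, 84].
Intermediaries M with M overlapped-by proc6: proc4, proc7, proc8.
Via proc4 — items with X overlapped-by proc4: proc2.
Via proc7 — items with X overlapped-by proc7: proc2.
Via proc8 — items with X overlapped-by proc8: proc4.
Union: proc2, proc4.

proc2, proc4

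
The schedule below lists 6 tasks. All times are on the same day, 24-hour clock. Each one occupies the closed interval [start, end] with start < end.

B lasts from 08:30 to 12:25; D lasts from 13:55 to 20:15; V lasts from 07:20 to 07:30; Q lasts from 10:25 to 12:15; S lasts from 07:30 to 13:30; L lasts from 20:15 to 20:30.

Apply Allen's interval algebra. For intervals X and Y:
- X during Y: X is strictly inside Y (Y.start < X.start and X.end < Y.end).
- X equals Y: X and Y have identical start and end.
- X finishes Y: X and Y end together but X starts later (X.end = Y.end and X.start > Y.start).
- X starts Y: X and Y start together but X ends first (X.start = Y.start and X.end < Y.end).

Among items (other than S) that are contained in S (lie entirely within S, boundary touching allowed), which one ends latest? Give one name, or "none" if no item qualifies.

B

Target S = [07:30, 13:30].
B [08:30, 12:25] → during → candidate.
D [13:55, 20:15] → after → excluded.
L [20:15, 20:30] → after → excluded.
Q [10:25, 12:15] → during → candidate.
V [07:20, 07:30] → meets → excluded.
Among candidates, latest end is 12:25 → B.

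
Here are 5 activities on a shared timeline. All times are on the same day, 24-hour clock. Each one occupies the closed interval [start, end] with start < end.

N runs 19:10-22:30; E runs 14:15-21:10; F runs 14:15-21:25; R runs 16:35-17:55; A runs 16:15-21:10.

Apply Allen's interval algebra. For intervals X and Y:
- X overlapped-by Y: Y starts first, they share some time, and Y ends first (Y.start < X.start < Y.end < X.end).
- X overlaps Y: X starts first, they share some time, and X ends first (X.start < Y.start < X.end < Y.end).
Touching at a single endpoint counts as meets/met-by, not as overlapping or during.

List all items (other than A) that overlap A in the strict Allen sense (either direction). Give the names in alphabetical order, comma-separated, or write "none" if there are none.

Target A = [16:15, 21:10].
E [14:15, 21:10] → finished-by → no.
F [14:15, 21:25] → contains → no.
N [19:10, 22:30] → overlapped-by → yes.
R [16:35, 17:55] → during → no.
Result: N.

N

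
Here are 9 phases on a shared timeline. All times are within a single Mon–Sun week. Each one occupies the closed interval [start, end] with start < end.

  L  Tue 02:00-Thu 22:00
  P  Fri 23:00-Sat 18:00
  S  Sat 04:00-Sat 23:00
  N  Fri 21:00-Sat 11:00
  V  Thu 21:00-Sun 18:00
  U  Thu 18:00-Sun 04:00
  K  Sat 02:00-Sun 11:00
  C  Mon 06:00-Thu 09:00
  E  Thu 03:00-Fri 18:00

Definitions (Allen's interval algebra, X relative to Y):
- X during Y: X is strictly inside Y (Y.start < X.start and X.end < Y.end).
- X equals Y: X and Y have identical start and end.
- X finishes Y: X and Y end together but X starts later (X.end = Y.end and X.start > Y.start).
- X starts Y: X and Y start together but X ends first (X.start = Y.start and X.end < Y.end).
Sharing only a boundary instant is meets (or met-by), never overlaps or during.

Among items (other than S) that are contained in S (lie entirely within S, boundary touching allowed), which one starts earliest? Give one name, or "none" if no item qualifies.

Target S = [Sat 04:00, Sat 23:00].
C [Mon 06:00, Thu 09:00] → before → excluded.
E [Thu 03:00, Fri 18:00] → before → excluded.
K [Sat 02:00, Sun 11:00] → contains → excluded.
L [Tue 02:00, Thu 22:00] → before → excluded.
N [Fri 21:00, Sat 11:00] → overlaps → excluded.
P [Fri 23:00, Sat 18:00] → overlaps → excluded.
U [Thu 18:00, Sun 04:00] → contains → excluded.
V [Thu 21:00, Sun 18:00] → contains → excluded.
No candidates → none.

none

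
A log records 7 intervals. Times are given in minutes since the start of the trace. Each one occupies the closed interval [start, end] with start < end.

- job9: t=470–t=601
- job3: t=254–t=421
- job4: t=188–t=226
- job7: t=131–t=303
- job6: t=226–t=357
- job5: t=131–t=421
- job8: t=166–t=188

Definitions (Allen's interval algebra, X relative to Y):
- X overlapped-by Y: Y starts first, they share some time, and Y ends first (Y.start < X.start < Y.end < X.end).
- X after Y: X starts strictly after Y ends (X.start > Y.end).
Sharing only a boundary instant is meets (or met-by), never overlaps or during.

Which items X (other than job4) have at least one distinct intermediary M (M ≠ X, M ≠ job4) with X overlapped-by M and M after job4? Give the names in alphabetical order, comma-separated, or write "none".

none

Target job4 = [t=188, t=226].
Intermediaries M with M after job4: job3, job9.
Via job3 — items with X overlapped-by job3: none.
Via job9 — items with X overlapped-by job9: none.
Union: none.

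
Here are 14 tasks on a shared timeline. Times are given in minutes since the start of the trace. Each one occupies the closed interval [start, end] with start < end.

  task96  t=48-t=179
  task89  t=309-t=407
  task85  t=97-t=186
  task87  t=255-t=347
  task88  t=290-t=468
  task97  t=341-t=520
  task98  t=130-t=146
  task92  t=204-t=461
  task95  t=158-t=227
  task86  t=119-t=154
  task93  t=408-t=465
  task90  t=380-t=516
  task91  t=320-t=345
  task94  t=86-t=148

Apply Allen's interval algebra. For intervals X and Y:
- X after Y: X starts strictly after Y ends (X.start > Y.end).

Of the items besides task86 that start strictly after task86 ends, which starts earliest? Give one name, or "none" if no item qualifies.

task95

Target task86 = [t=119, t=154].
task85 [t=97, t=186] → contains → excluded.
task87 [t=255, t=347] → after → candidate.
task88 [t=290, t=468] → after → candidate.
task89 [t=309, t=407] → after → candidate.
task90 [t=380, t=516] → after → candidate.
task91 [t=320, t=345] → after → candidate.
task92 [t=204, t=461] → after → candidate.
task93 [t=408, t=465] → after → candidate.
task94 [t=86, t=148] → overlaps → excluded.
task95 [t=158, t=227] → after → candidate.
task96 [t=48, t=179] → contains → excluded.
task97 [t=341, t=520] → after → candidate.
task98 [t=130, t=146] → during → excluded.
Among candidates, earliest start is t=158 → task95.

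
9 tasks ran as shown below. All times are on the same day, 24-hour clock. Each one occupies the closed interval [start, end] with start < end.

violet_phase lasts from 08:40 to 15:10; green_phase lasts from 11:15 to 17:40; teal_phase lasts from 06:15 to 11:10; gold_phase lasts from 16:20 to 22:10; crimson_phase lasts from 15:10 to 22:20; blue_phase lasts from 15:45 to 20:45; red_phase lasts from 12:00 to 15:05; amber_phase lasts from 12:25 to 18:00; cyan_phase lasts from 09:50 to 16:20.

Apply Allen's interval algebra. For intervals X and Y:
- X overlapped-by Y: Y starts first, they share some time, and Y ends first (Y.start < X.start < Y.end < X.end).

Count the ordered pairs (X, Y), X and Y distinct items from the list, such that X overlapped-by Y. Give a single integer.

Checking all 72 ordered pairs for relation 'overlapped-by'; matching pairs in alphabetical order:
(amber_phase, cyan_phase): amber_phase overlapped-by cyan_phase ✓
(amber_phase, green_phase): amber_phase overlapped-by green_phase ✓
(amber_phase, red_phase): amber_phase overlapped-by red_phase ✓
(amber_phase, violet_phase): amber_phase overlapped-by violet_phase ✓
(blue_phase, amber_phase): blue_phase overlapped-by amber_phase ✓
(blue_phase, cyan_phase): blue_phase overlapped-by cyan_phase ✓
(blue_phase, green_phase): blue_phase overlapped-by green_phase ✓
(crimson_phase, amber_phase): crimson_phase overlapped-by amber_phase ✓
(crimson_phase, cyan_phase): crimson_phase overlapped-by cyan_phase ✓
(crimson_phase, green_phase): crimson_phase overlapped-by green_phase ✓
(cyan_phase, teal_phase): cyan_phase overlapped-by teal_phase ✓
(cyan_phase, violet_phase): cyan_phase overlapped-by violet_phase ✓
(gold_phase, amber_phase): gold_phase overlapped-by amber_phase ✓
(gold_phase, blue_phase): gold_phase overlapped-by blue_phase ✓
(gold_phase, green_phase): gold_phase overlapped-by green_phase ✓
(green_phase, cyan_phase): green_phase overlapped-by cyan_phase ✓
(green_phase, violet_phase): green_phase overlapped-by violet_phase ✓
(violet_phase, teal_phase): violet_phase overlapped-by teal_phase ✓
Count: 18.

18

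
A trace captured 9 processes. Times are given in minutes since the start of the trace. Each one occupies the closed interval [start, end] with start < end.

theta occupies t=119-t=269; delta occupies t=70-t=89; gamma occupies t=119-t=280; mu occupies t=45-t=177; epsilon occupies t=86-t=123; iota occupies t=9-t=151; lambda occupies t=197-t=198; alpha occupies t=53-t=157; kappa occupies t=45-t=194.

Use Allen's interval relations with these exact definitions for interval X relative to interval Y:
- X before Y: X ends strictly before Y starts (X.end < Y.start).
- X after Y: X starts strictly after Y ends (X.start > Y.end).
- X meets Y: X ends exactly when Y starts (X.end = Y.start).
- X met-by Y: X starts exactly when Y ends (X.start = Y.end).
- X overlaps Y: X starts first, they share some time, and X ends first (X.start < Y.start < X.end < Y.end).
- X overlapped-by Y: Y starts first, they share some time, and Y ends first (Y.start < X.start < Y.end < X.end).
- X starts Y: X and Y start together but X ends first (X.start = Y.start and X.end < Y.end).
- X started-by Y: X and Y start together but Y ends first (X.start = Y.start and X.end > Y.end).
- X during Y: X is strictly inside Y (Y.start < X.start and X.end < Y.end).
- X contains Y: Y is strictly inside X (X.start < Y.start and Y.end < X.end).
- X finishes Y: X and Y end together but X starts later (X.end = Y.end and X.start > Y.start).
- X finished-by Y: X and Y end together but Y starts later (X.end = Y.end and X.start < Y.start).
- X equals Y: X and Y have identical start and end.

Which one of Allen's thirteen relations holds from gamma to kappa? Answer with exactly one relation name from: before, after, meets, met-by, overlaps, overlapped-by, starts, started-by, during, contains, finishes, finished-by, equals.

overlapped-by

gamma = [t=119, t=280]; kappa = [t=45, t=194].
Compare endpoints: gamma.start > kappa.start, gamma.start < kappa.end, gamma.end > kappa.start, gamma.end > kappa.end.
That pattern is 'overlapped-by'.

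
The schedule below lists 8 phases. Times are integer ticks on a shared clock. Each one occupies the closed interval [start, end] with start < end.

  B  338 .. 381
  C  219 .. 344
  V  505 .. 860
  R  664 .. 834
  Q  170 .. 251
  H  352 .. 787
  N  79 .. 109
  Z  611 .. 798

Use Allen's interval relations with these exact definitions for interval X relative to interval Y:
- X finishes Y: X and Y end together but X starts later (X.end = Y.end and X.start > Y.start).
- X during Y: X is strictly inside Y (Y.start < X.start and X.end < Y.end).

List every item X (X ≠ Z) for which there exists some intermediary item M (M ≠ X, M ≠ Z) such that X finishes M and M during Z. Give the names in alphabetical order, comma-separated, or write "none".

none

Target Z = [611, 798].
Intermediaries M with M during Z: none.
Union: none.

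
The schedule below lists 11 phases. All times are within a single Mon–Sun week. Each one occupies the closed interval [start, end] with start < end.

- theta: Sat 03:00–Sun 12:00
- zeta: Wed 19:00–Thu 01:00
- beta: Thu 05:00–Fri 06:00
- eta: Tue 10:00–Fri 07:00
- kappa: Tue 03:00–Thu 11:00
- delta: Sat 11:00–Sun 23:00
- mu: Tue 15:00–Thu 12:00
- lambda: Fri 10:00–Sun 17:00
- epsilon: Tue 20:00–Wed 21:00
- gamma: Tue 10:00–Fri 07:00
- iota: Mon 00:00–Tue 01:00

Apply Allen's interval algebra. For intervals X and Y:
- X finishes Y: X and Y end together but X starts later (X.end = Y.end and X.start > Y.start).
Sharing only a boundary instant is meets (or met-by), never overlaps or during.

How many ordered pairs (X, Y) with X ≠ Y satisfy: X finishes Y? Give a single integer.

0

Checking all 110 ordered pairs for relation 'finishes'; matching pairs in alphabetical order:
No pair satisfies it.
Count: 0.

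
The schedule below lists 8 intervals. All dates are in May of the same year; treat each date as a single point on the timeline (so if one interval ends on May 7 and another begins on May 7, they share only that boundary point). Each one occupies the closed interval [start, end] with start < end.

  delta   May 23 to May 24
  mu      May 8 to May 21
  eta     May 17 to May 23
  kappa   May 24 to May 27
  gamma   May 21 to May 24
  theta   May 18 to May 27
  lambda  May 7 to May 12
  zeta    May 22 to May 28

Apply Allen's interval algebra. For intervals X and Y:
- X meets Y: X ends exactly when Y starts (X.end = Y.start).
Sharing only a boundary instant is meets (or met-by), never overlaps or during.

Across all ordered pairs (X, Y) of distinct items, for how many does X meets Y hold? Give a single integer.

4

Checking all 56 ordered pairs for relation 'meets'; matching pairs in alphabetical order:
(delta, kappa): delta meets kappa ✓
(eta, delta): eta meets delta ✓
(gamma, kappa): gamma meets kappa ✓
(mu, gamma): mu meets gamma ✓
Count: 4.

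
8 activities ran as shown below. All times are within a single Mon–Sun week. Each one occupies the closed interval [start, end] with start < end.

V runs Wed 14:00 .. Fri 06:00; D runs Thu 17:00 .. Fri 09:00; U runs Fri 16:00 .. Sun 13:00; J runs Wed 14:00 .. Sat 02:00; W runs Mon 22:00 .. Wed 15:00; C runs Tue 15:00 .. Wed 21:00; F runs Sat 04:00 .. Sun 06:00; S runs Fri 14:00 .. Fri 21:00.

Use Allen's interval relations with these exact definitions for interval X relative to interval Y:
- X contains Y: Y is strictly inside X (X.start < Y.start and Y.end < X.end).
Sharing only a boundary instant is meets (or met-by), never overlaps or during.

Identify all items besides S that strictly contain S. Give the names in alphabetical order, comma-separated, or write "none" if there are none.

Target S = [Fri 14:00, Fri 21:00].
C [Tue 15:00, Wed 21:00] → before → no.
D [Thu 17:00, Fri 09:00] → before → no.
F [Sat 04:00, Sun 06:00] → after → no.
J [Wed 14:00, Sat 02:00] → contains → yes.
U [Fri 16:00, Sun 13:00] → overlapped-by → no.
V [Wed 14:00, Fri 06:00] → before → no.
W [Mon 22:00, Wed 15:00] → before → no.
Result: J.

J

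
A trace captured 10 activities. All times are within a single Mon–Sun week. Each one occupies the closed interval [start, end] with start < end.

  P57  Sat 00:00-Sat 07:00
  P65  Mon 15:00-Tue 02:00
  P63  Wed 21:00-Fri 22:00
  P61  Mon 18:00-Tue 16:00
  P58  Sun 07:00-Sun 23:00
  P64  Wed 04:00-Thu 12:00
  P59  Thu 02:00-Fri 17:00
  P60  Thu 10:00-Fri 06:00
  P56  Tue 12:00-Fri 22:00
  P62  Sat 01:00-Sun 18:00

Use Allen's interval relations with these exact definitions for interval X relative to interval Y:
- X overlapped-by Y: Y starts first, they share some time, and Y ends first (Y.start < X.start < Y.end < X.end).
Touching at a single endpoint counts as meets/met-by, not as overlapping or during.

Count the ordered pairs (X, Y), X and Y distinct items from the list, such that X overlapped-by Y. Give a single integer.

Checking all 90 ordered pairs for relation 'overlapped-by'; matching pairs in alphabetical order:
(P56, P61): P56 overlapped-by P61 ✓
(P58, P62): P58 overlapped-by P62 ✓
(P59, P64): P59 overlapped-by P64 ✓
(P60, P64): P60 overlapped-by P64 ✓
(P61, P65): P61 overlapped-by P65 ✓
(P62, P57): P62 overlapped-by P57 ✓
(P63, P64): P63 overlapped-by P64 ✓
Count: 7.

7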